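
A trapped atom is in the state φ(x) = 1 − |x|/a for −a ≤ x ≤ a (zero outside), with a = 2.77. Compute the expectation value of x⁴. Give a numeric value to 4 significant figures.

⟨x⁴⟩ = ∫ x⁴·|φ|² dx / ∫|φ|² dx (integrals over the domain).
φ is even, so ∫ over [−a, a] = 2∫₀ᵃ with φ = 1 − x/a there: ∫₀ᵃ (1 − x/a)² dx = a/3, ∫₀ᵃ x²(1 − x/a)² dx = a³/30, ∫₀ᵃ x⁴(1 − x/a)² dx = a⁵/105.
State is unnormalized: ∫|φ|² dx = 1.8467, and ∫φ*·x⁴·φ dx = 3.1063, so ⟨x⁴⟩ = 3.1063 / 1.8467.
⟨x⁴⟩ = 1.6821.

1.682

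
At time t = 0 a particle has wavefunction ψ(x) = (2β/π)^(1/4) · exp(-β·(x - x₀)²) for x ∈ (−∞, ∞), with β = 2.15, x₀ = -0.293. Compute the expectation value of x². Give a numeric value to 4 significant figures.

⟨x²⟩ = ∫ x²·|ψ|² dx (integrals over the domain).
Gaussian moments (u = x − x₀): ∫u^(2j)·e^(−2βu²) du = (2j−1)!!/(4β)^j · √(π/(2β)), odd powers integrate to 0; here √(π/(2β)) = 0.85475.
⟨x²⟩ = 0.20213.

0.2021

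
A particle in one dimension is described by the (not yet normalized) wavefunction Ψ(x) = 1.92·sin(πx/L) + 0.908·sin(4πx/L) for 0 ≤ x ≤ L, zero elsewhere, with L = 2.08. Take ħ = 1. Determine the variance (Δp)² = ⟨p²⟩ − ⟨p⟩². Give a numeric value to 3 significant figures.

Compute ⟨p⟩ and ⟨p²⟩ separately; (Δp)² = ⟨p²⟩ − ⟨p⟩².
d²/dx² sin(jπx/L) = −(jπ/L)²·sin(jπx/L); on 0 ≤ x ≤ L, ∫sin²(jπx/L) dx = L/2 and ∫sin(jπx/L)·sin(lπx/L) dx = 0 for j ≠ l, so only diagonal terms survive in ∫|Ψ|² and ∫Ψ·Ψ″; ∫Ψ·Ψ′ dx = [Ψ²/2] between the walls = 0.
Normalization: ∫|Ψ|² dx = 4.6913.
⟨p⟩ = 0.0000 and ⟨p²⟩ = 8.5355.
(Δp)² = 8.5355 − (0.0000)² = 8.5355.

8.54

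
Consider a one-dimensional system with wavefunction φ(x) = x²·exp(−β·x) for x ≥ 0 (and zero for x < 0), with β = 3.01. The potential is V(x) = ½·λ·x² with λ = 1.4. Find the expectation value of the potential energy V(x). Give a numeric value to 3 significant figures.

⟨V⟩ = ∫ V(x)·|φ|² dx / ∫|φ|² dx.
Every integrand reduces to terms xʲ·e^(−2βx) on [0, ∞); use ∫₀^∞ xʲ·e^(−2βx) dx = j!/(2β)^(j+1).
State is unnormalized: ∫|φ|² dx = 0.0030355, and ∫φ*·V(x)·φ dx = 0.0017590, so ⟨V⟩ = 0.0017590 / 0.0030355.
⟨V⟩ = 0.57946.

0.579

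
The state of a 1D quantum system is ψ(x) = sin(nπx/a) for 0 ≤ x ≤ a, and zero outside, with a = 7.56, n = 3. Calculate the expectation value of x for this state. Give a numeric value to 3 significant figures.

⟨x⟩ = ∫ x·|ψ|² dx / ∫|ψ|² dx (integrals over the domain).
With sin²θ = (1 − cos2θ)/2 on 0 ≤ x ≤ a: ∫sin²(nπx/a) dx = a/2, ∫x·sin²(nπx/a) dx = a²/4, ∫x²·sin²(nπx/a) dx = a³·(1/6 − 1/(4n²π²)); higher powers xᵏ the same way, integrating xᵏ·cos(2nπx/a) by parts.
State is unnormalized: ∫|ψ|² dx = 3.7800, and ∫ψ*·x·ψ dx = 14.288, so ⟨x⟩ = 14.288 / 3.7800.
⟨x⟩ = 3.7800.

3.78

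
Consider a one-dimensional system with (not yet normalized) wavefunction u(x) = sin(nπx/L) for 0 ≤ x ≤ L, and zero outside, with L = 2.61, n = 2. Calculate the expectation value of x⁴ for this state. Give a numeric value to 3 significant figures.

⟨x⁴⟩ = ∫ x⁴·|u|² dx / ∫|u|² dx (integrals over the domain).
With sin²θ = (1 − cos2θ)/2 on 0 ≤ x ≤ L: ∫sin²(nπx/L) dx = L/2, ∫x·sin²(nπx/L) dx = L²/4, ∫x²·sin²(nπx/L) dx = L³·(1/6 − 1/(4n²π²)); higher powers xᵏ the same way, integrating xᵏ·cos(2nπx/L) by parts.
State is unnormalized: ∫|u|² dx = 1.3050, and ∫u*·x⁴·u dx = 10.636, so ⟨x⁴⟩ = 10.636 / 1.3050.
⟨x⁴⟩ = 8.1502.

8.15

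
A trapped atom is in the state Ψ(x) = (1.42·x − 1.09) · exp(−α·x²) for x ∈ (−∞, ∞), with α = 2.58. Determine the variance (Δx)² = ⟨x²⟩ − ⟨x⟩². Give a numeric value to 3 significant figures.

Compute ⟨x⟩ and ⟨x²⟩ separately, then (Δx)² = ⟨x²⟩ − ⟨x⟩².
Expand each integrand as polynomial × e^(−2αx²) and use ∫x^(2j)·e^(−2αx²) dx = (2j−1)!!/(4α)^j · √(π/(2α)), odd powers → 0; here √(π/(2α)) = 0.78028.
Normalization: ∫|Ψ|² dx = 1.0795.
⟨x⟩ = -0.21682 and ⟨x²⟩ = 0.12427.
(Δx)² = 0.12427 − (-0.21682)² = 0.077260.

0.0773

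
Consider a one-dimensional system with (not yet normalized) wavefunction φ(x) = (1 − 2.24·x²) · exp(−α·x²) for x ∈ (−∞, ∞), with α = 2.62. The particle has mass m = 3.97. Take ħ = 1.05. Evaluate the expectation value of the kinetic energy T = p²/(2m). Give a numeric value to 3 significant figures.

T = −(ħ²/2m) d²/dx², so ⟨T⟩ = −(ħ²/2m) ∫ φ*·φ'' dx / ∫|φ|² dx; with m = 3.97.
Expand each integrand as polynomial × e^(−2αx²) and use ∫x^(2j)·e^(−2αx²) dx = (2j−1)!!/(4α)^j · √(π/(2α)), odd powers → 0; here √(π/(2α)) = 0.77430. Differentiate with the product rule, d/dx e^(−αx²) = −2αx·e^(−αx²).
State is unnormalized: ∫|φ|² dx = 0.54942, and ∫φ*·(−ħ²/2m · φ'') dx = 0.49219, so ⟨T⟩ = 0.49219 / 0.54942.
⟨T⟩ = 0.89582.

0.896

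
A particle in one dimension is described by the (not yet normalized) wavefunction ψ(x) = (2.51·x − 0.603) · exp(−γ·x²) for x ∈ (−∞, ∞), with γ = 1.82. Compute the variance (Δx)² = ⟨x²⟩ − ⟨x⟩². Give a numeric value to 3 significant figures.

0.216

Compute ⟨x⟩ and ⟨x²⟩ separately, then (Δx)² = ⟨x²⟩ − ⟨x⟩².
Expand each integrand as polynomial × e^(−2γx²) and use ∫x^(2j)·e^(−2γx²) dx = (2j−1)!!/(4γ)^j · √(π/(2γ)), odd powers → 0; here √(π/(2γ)) = 0.92902.
Normalization: ∫|ψ|² dx = 1.1418.
⟨x⟩ = -0.33833 and ⟨x²⟩ = 0.33081.
(Δx)² = 0.33081 − (-0.33833)² = 0.21634.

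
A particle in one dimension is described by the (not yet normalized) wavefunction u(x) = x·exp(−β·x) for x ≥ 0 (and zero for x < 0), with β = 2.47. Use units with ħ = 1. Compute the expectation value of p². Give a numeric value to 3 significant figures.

6.10

p² u = −ħ² d²u/dx²; ⟨p²⟩ = −ħ² ∫ u*·u'' dx / ∫|u|² dx.
Differentiate x·exp(−β·x) with the product rule; every integrand then reduces to terms xʲ·e^(−2βx) on [0, ∞), with ∫₀^∞ xʲ·e^(−2βx) dx = j!/(2β)^(j+1).
State is unnormalized: ∫|u|² dx = 0.016590, and ∫u*·(−ħ² u'') dx = 0.10121, so ⟨p²⟩ = 0.10121 / 0.016590.
⟨p²⟩ = 6.1009.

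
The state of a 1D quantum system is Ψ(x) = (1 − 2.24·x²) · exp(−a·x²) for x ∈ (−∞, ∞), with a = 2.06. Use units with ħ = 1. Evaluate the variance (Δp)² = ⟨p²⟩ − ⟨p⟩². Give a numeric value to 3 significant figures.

6.26

Compute ⟨p⟩ and ⟨p²⟩ separately; (Δp)² = ⟨p²⟩ − ⟨p⟩².
Expand each integrand as polynomial × e^(−2ax²) and use ∫x^(2j)·e^(−2ax²) dx = (2j−1)!!/(4a)^j · √(π/(2a)), odd powers → 0; here √(π/(2a)) = 0.87323. Differentiate with the product rule, d/dx e^(−ax²) = −2ax·e^(−ax²).
Normalization: ∫|Ψ|² dx = 0.59205.
⟨p⟩ = 0.0000 and ⟨p²⟩ = 6.2619.
(Δp)² = 6.2619 − (0.0000)² = 6.2619.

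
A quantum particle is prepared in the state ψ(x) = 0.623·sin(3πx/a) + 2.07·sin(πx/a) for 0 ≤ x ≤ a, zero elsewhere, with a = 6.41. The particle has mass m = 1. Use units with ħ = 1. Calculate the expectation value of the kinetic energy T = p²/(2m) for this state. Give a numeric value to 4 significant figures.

0.1999

T = −(ħ²/2m) d²/dx², so ⟨T⟩ = −(ħ²/2m) ∫ ψ*·ψ'' dx / ∫|ψ|² dx; with m = 1.
d²/dx² sin(jπx/a) = −(jπ/a)²·sin(jπx/a); on 0 ≤ x ≤ a, ∫sin²(jπx/a) dx = a/2 and ∫sin(jπx/a)·sin(lπx/a) dx = 0 for j ≠ l, so only diagonal terms survive in ∫|ψ|² and ∫ψ·ψ″; ∫ψ·ψ′ dx = [ψ²/2] between the walls = 0.
State is unnormalized: ∫|ψ|² dx = 14.977, and ∫ψ*·(−ħ²/2m · ψ'') dx = 2.9940, so ⟨T⟩ = 2.9940 / 14.977.
⟨T⟩ = 0.19991.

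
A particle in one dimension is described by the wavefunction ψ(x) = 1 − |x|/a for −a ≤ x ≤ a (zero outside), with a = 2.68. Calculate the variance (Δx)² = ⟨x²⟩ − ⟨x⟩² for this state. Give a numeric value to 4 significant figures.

Compute ⟨x⟩ and ⟨x²⟩ separately, then (Δx)² = ⟨x²⟩ − ⟨x⟩².
ψ is even, so ∫ over [−a, a] = 2∫₀ᵃ with ψ = 1 − x/a there: ∫₀ᵃ (1 − x/a)² dx = a/3, ∫₀ᵃ x²(1 − x/a)² dx = a³/30, ∫₀ᵃ x⁴(1 − x/a)² dx = a⁵/105.
Normalization: ∫|ψ|² dx = 1.7867.
⟨x⟩ = 0.0000 and ⟨x²⟩ = 0.71824.
(Δx)² = 0.71824 − (0.0000)² = 0.71824.

0.7182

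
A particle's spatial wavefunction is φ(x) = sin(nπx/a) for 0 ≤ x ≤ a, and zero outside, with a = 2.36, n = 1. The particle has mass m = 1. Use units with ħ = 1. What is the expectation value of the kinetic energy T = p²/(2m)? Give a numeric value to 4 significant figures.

T = −(ħ²/2m) d²/dx², so ⟨T⟩ = −(ħ²/2m) ∫ φ*·φ'' dx / ∫|φ|² dx; with m = 1.
d/dx sin(nπx/a) = (nπ/a)·cos(nπx/a) and d²/dx² sin(nπx/a) = −(nπ/a)²·sin(nπx/a); on 0 ≤ x ≤ a, ∫sin²(nπx/a) dx = a/2 and ∫sin(nπx/a)·cos(nπx/a) dx = 0.
State is unnormalized: ∫|φ|² dx = 1.1800, and ∫φ*·(−ħ²/2m · φ'') dx = 1.0455, so ⟨T⟩ = 1.0455 / 1.1800.
⟨T⟩ = 0.88602.

0.8860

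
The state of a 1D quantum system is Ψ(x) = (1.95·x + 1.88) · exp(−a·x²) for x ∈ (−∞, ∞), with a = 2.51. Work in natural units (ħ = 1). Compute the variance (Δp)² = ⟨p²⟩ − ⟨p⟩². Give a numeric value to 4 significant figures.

2.996

Compute ⟨p⟩ and ⟨p²⟩ separately; (Δp)² = ⟨p²⟩ − ⟨p⟩².
Expand each integrand as polynomial × e^(−2ax²) and use ∫x^(2j)·e^(−2ax²) dx = (2j−1)!!/(4a)^j · √(π/(2a)), odd powers → 0; here √(π/(2a)) = 0.79108. Differentiate with the product rule, d/dx e^(−ax²) = −2ax·e^(−ax²).
Normalization: ∫|Ψ|² dx = 3.0956.
⟨p⟩ = 0.0000 and ⟨p²⟩ = 2.9959.
(Δp)² = 2.9959 − (0.0000)² = 2.9959.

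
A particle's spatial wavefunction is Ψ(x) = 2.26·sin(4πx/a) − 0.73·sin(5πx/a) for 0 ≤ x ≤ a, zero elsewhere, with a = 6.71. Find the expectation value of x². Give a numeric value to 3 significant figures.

20.1

⟨x²⟩ = ∫ x²·|Ψ|² dx / ∫|Ψ|² dx (integrals over the domain).
On 0 ≤ x ≤ a (j ≠ l): ∫sin²(jπx/a) dx = a/2, ∫sin(jπx/a)·sin(lπx/a) dx = 0; diagonal moments ∫x·sin²(jπx/a) dx = a²/4, ∫x²·sin²(jπx/a) dx = a³·(1/6 − 1/(4j²π²)); cross terms ∫x·sin(jπx/a)·sin(lπx/a) dx = 0 for j + l even and −4jla²/(π²(j² − l²)²) for j + l odd, ∫x²·sin(jπx/a)·sin(lπx/a) dx = (−1)^(j+l)·4jla³/(π²(j² − l²)²); higher powers the same way via product-to-sum and parts.
State is unnormalized: ∫|Ψ|² dx = 18.924, and ∫Ψ*·x²·Ψ dx = 381.16, so ⟨x²⟩ = 381.16 / 18.924.
⟨x²⟩ = 20.142.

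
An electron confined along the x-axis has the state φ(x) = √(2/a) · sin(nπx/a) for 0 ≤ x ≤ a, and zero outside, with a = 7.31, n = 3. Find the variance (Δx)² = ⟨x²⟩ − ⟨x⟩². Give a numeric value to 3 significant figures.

4.15

Compute ⟨x⟩ and ⟨x²⟩ separately, then (Δx)² = ⟨x²⟩ − ⟨x⟩².
With sin²θ = (1 − cos2θ)/2 on 0 ≤ x ≤ a: ∫sin²(nπx/a) dx = a/2, ∫x·sin²(nπx/a) dx = a²/4, ∫x²·sin²(nπx/a) dx = a³·(1/6 − 1/(4n²π²)); higher powers xᵏ the same way, integrating xᵏ·cos(2nπx/a) by parts.
⟨x⟩ = 3.6550 and ⟨x²⟩ = 17.511.
(Δx)² = 17.511 − (3.6550)² = 4.1522.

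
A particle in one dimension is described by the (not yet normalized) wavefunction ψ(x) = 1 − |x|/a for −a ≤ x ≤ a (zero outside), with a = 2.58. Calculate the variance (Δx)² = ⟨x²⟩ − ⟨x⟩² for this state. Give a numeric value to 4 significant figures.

Compute ⟨x⟩ and ⟨x²⟩ separately, then (Δx)² = ⟨x²⟩ − ⟨x⟩².
ψ is even, so ∫ over [−a, a] = 2∫₀ᵃ with ψ = 1 − x/a there: ∫₀ᵃ (1 − x/a)² dx = a/3, ∫₀ᵃ x²(1 − x/a)² dx = a³/30, ∫₀ᵃ x⁴(1 − x/a)² dx = a⁵/105.
Normalization: ∫|ψ|² dx = 1.7200.
⟨x⟩ = 0.0000 and ⟨x²⟩ = 0.66564.
(Δx)² = 0.66564 − (0.0000)² = 0.66564.

0.6656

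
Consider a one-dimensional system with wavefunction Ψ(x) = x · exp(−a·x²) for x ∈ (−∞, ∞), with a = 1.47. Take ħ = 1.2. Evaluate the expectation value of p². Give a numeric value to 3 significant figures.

p² Ψ = −ħ² d²Ψ/dx²; ⟨p²⟩ = −ħ² ∫ Ψ*·Ψ'' dx / ∫|Ψ|² dx.
Expand each integrand as polynomial × e^(−2ax²) and use ∫x^(2j)·e^(−2ax²) dx = (2j−1)!!/(4a)^j · √(π/(2a)), odd powers → 0; here √(π/(2a)) = 1.0337. Differentiate with the product rule, d/dx e^(−ax²) = −2ax·e^(−ax²).
State is unnormalized: ∫|Ψ|² dx = 0.17580, and ∫Ψ*·(−ħ² Ψ'') dx = 1.1164, so ⟨p²⟩ = 1.1164 / 0.17580.
⟨p²⟩ = 6.3504.

6.35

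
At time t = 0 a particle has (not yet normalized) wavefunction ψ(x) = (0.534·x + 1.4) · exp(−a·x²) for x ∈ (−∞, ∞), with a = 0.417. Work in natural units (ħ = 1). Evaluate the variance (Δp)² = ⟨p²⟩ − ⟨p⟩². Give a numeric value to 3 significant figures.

Compute ⟨p⟩ and ⟨p²⟩ separately; (Δp)² = ⟨p²⟩ − ⟨p⟩².
Expand each integrand as polynomial × e^(−2ax²) and use ∫x^(2j)·e^(−2ax²) dx = (2j−1)!!/(4a)^j · √(π/(2a)), odd powers → 0; here √(π/(2a)) = 1.9408. Differentiate with the product rule, d/dx e^(−ax²) = −2ax·e^(−ax²).
Normalization: ∫|ψ|² dx = 4.1359.
⟨p⟩ = 0.0000 and ⟨p²⟩ = 0.48391.
(Δp)² = 0.48391 − (0.0000)² = 0.48391.

0.484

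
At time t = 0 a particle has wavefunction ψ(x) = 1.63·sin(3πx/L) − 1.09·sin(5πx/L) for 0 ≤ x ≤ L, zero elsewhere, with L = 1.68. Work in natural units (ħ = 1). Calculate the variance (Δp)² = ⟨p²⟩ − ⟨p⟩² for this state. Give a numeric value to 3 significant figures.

48.8

Compute ⟨p⟩ and ⟨p²⟩ separately; (Δp)² = ⟨p²⟩ − ⟨p⟩².
d²/dx² sin(jπx/L) = −(jπ/L)²·sin(jπx/L); on 0 ≤ x ≤ L, ∫sin²(jπx/L) dx = L/2 and ∫sin(jπx/L)·sin(lπx/L) dx = 0 for j ≠ l, so only diagonal terms survive in ∫|ψ|² and ∫ψ·ψ″; ∫ψ·ψ′ dx = [ψ²/2] between the walls = 0.
Normalization: ∫|ψ|² dx = 3.2298.
⟨p⟩ = 0.0000 and ⟨p²⟩ = 48.760.
(Δp)² = 48.760 − (0.0000)² = 48.760.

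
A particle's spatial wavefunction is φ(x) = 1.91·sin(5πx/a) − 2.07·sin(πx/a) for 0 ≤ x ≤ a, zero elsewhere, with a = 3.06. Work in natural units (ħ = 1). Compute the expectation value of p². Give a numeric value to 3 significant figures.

p² φ = −ħ² d²φ/dx²; ⟨p²⟩ = −ħ² ∫ φ*·φ'' dx / ∫|φ|² dx.
d²/dx² sin(jπx/a) = −(jπ/a)²·sin(jπx/a); on 0 ≤ x ≤ a, ∫sin²(jπx/a) dx = a/2 and ∫sin(jπx/a)·sin(lπx/a) dx = 0 for j ≠ l, so only diagonal terms survive in ∫|φ|² and ∫φ·φ″; ∫φ·φ′ dx = [φ²/2] between the walls = 0.
State is unnormalized: ∫|φ|² dx = 12.137, and ∫φ*·(−ħ² φ'') dx = 153.99, so ⟨p²⟩ = 153.99 / 12.137.
⟨p²⟩ = 12.687.

12.7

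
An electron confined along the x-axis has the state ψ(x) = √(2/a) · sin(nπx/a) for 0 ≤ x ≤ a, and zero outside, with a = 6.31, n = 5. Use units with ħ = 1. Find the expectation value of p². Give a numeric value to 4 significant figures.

p² ψ = −ħ² d²ψ/dx²; ⟨p²⟩ = −ħ² ∫ ψ*·ψ'' dx.
d/dx sin(nπx/a) = (nπ/a)·cos(nπx/a) and d²/dx² sin(nπx/a) = −(nπ/a)²·sin(nπx/a); on 0 ≤ x ≤ a, ∫sin²(nπx/a) dx = a/2 and ∫sin(nπx/a)·cos(nπx/a) dx = 0.
⟨p²⟩ = 6.1970.

6.197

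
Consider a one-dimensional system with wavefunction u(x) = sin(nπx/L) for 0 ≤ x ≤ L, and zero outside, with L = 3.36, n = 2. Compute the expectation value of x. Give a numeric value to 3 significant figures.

⟨x⟩ = ∫ x·|u|² dx / ∫|u|² dx (integrals over the domain).
With sin²θ = (1 − cos2θ)/2 on 0 ≤ x ≤ L: ∫sin²(nπx/L) dx = L/2, ∫x·sin²(nπx/L) dx = L²/4, ∫x²·sin²(nπx/L) dx = L³·(1/6 − 1/(4n²π²)); higher powers xᵏ the same way, integrating xᵏ·cos(2nπx/L) by parts.
State is unnormalized: ∫|u|² dx = 1.6800, and ∫u*·x·u dx = 2.8224, so ⟨x⟩ = 2.8224 / 1.6800.
⟨x⟩ = 1.6800.

1.68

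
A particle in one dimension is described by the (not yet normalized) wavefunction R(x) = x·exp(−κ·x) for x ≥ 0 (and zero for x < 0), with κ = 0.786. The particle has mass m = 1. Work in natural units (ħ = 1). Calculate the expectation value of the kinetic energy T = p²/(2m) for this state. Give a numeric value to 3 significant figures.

0.309

T = −(ħ²/2m) d²/dx², so ⟨T⟩ = −(ħ²/2m) ∫ R*·R'' dx / ∫|R|² dx; with m = 1.
Differentiate x·exp(−κ·x) with the product rule; every integrand then reduces to terms xʲ·e^(−2κx) on [0, ∞), with ∫₀^∞ xʲ·e^(−2κx) dx = j!/(2κ)^(j+1).
State is unnormalized: ∫|R|² dx = 0.51484, and ∫R*·(−ħ²/2m · R'') dx = 0.15903, so ⟨T⟩ = 0.15903 / 0.51484.
⟨T⟩ = 0.30890.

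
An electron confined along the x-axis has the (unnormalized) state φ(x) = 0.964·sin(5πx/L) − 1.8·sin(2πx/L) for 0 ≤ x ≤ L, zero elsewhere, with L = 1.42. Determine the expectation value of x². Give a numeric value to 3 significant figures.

⟨x²⟩ = ∫ x²·|φ|² dx / ∫|φ|² dx (integrals over the domain).
On 0 ≤ x ≤ L (j ≠ l): ∫sin²(jπx/L) dx = L/2, ∫sin(jπx/L)·sin(lπx/L) dx = 0; diagonal moments ∫x·sin²(jπx/L) dx = L²/4, ∫x²·sin²(jπx/L) dx = L³·(1/6 − 1/(4j²π²)); cross terms ∫x·sin(jπx/L)·sin(lπx/L) dx = 0 for j + l even and −4jlL²/(π²(j² − l²)²) for j + l odd, ∫x²·sin(jπx/L)·sin(lπx/L) dx = (−1)^(j+l)·4jlL³/(π²(j² − l²)²); higher powers the same way via product-to-sum and parts.
State is unnormalized: ∫|φ|² dx = 2.9602, and ∫φ*·x²·φ dx = 2.0195, so ⟨x²⟩ = 2.0195 / 2.9602.
⟨x²⟩ = 0.68223.

0.682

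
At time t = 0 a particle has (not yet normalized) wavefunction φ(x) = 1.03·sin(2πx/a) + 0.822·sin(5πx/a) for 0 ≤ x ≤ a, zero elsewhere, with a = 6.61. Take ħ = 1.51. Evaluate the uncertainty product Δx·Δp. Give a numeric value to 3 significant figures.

4.52

Δx = √(⟨x²⟩−⟨x⟩²), Δp = √(⟨p²⟩−⟨p⟩²).
On 0 ≤ x ≤ a (j ≠ l): ∫sin²(jπx/a) dx = a/2, ∫sin(jπx/a)·sin(lπx/a) dx = 0; diagonal moments ∫x·sin²(jπx/a) dx = a²/4, ∫x²·sin²(jπx/a) dx = a³·(1/6 − 1/(4j²π²)); cross terms ∫x·sin(jπx/a)·sin(lπx/a) dx = 0 for j + l even and −4jla²/(π²(j² − l²)²) for j + l odd, ∫x²·sin(jπx/a)·sin(lπx/a) dx = (−1)^(j+l)·4jla³/(π²(j² − l²)²); higher powers the same way via product-to-sum and parts. d²/dx² sin(jπx/a) = −(jπ/a)²·sin(jπx/a); on 0 ≤ x ≤ a, ∫sin²(jπx/a) dx = a/2 and ∫sin(jπx/a)·sin(lπx/a) dx = 0 for j ≠ l, so only diagonal terms survive in ∫|φ|² and ∫φ·φ″; ∫φ·φ′ dx = [φ²/2] between the walls = 0.
Normalization: ∫|φ|² dx = 5.7394.
⟨x⟩ = 3.1865, ⟨x²⟩ = 13.408 ⇒ Δx = 1.8040.
⟨p⟩ = 0.0000, ⟨p²⟩ = 6.2686 ⇒ Δp = 2.5037.
Δx·Δp = 4.5167.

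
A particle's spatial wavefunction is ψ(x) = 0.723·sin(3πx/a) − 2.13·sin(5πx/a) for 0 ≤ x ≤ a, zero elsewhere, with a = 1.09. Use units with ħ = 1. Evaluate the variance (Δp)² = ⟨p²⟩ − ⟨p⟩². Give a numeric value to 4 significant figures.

Compute ⟨p⟩ and ⟨p²⟩ separately; (Δp)² = ⟨p²⟩ − ⟨p⟩².
d²/dx² sin(jπx/a) = −(jπ/a)²·sin(jπx/a); on 0 ≤ x ≤ a, ∫sin²(jπx/a) dx = a/2 and ∫sin(jπx/a)·sin(lπx/a) dx = 0 for j ≠ l, so only diagonal terms survive in ∫|ψ|² and ∫ψ·ψ″; ∫ψ·ψ′ dx = [ψ²/2] between the walls = 0.
Normalization: ∫|ψ|² dx = 2.7575.
⟨p⟩ = 0.0000 and ⟨p²⟩ = 193.94.
(Δp)² = 193.94 − (0.0000)² = 193.94.

193.9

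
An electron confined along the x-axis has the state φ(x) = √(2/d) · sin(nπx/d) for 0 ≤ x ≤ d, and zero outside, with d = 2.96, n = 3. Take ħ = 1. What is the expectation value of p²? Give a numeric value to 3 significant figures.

10.1

p² φ = −ħ² d²φ/dx²; ⟨p²⟩ = −ħ² ∫ φ*·φ'' dx.
d/dx sin(nπx/d) = (nπ/d)·cos(nπx/d) and d²/dx² sin(nπx/d) = −(nπ/d)²·sin(nπx/d); on 0 ≤ x ≤ d, ∫sin²(nπx/d) dx = d/2 and ∫sin(nπx/d)·cos(nπx/d) dx = 0.
⟨p²⟩ = 10.138.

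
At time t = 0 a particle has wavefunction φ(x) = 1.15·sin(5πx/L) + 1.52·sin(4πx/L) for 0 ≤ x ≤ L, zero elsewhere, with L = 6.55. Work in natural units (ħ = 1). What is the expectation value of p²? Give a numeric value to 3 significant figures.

4.43

p² φ = −ħ² d²φ/dx²; ⟨p²⟩ = −ħ² ∫ φ*·φ'' dx / ∫|φ|² dx.
d²/dx² sin(jπx/L) = −(jπ/L)²·sin(jπx/L); on 0 ≤ x ≤ L, ∫sin²(jπx/L) dx = L/2 and ∫sin(jπx/L)·sin(lπx/L) dx = 0 for j ≠ l, so only diagonal terms survive in ∫|φ|² and ∫φ·φ″; ∫φ·φ′ dx = [φ²/2] between the walls = 0.
State is unnormalized: ∫|φ|² dx = 11.898, and ∫φ*·(−ħ² φ'') dx = 52.760, so ⟨p²⟩ = 52.760 / 11.898.
⟨p²⟩ = 4.4345.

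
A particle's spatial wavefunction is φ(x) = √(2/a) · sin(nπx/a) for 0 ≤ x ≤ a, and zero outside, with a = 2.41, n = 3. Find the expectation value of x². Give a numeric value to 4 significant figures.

1.903

⟨x²⟩ = ∫ x²·|φ|² dx (integrals over the domain).
With sin²θ = (1 − cos2θ)/2 on 0 ≤ x ≤ a: ∫sin²(nπx/a) dx = a/2, ∫x·sin²(nπx/a) dx = a²/4, ∫x²·sin²(nπx/a) dx = a³·(1/6 − 1/(4n²π²)); higher powers xᵏ the same way, integrating xᵏ·cos(2nπx/a) by parts.
⟨x²⟩ = 1.9033.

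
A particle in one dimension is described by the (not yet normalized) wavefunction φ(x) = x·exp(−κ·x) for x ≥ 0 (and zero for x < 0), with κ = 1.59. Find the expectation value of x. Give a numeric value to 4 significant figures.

⟨x⟩ = ∫ x·|φ|² dx / ∫|φ|² dx (integrals over the domain).
Every integrand reduces to terms xʲ·e^(−2κx) on [0, ∞); use ∫₀^∞ xʲ·e^(−2κx) dx = j!/(2κ)^(j+1).
State is unnormalized: ∫|φ|² dx = 0.062194, and ∫φ*·x·φ dx = 0.058674, so ⟨x⟩ = 0.058674 / 0.062194.
⟨x⟩ = 0.94340.

0.9434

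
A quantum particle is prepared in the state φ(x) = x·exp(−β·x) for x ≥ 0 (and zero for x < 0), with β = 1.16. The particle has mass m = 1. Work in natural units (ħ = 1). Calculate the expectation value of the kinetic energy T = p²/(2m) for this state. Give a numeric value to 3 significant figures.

0.673

T = −(ħ²/2m) d²/dx², so ⟨T⟩ = −(ħ²/2m) ∫ φ*·φ'' dx / ∫|φ|² dx; with m = 1.
Differentiate x·exp(−β·x) with the product rule; every integrand then reduces to terms xʲ·e^(−2βx) on [0, ∞), with ∫₀^∞ xʲ·e^(−2βx) dx = j!/(2β)^(j+1).
State is unnormalized: ∫|φ|² dx = 0.16016, and ∫φ*·(−ħ²/2m · φ'') dx = 0.10776, so ⟨T⟩ = 0.10776 / 0.16016.
⟨T⟩ = 0.67280.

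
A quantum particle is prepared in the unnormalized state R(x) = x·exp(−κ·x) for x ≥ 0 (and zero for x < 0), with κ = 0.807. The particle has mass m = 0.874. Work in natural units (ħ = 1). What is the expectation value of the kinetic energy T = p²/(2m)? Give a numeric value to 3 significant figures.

T = −(ħ²/2m) d²/dx², so ⟨T⟩ = −(ħ²/2m) ∫ R*·R'' dx / ∫|R|² dx; with m = 0.874.
Differentiate x·exp(−κ·x) with the product rule; every integrand then reduces to terms xʲ·e^(−2κx) on [0, ∞), with ∫₀^∞ xʲ·e^(−2κx) dx = j!/(2κ)^(j+1).
State is unnormalized: ∫|R|² dx = 0.47568, and ∫R*·(−ħ²/2m · R'') dx = 0.17723, so ⟨T⟩ = 0.17723 / 0.47568.
⟨T⟩ = 0.37257.

0.373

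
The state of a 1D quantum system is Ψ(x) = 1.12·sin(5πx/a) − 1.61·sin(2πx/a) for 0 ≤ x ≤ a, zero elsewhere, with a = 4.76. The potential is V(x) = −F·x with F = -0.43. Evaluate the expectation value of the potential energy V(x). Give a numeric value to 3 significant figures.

1.06

⟨V⟩ = ∫ V(x)·|Ψ|² dx / ∫|Ψ|² dx.
On 0 ≤ x ≤ a (j ≠ l): ∫sin²(jπx/a) dx = a/2, ∫sin(jπx/a)·sin(lπx/a) dx = 0; diagonal moments ∫x·sin²(jπx/a) dx = a²/4, ∫x²·sin²(jπx/a) dx = a³·(1/6 − 1/(4j²π²)); cross terms ∫x·sin(jπx/a)·sin(lπx/a) dx = 0 for j + l even and −4jla²/(π²(j² − l²)²) for j + l odd, ∫x²·sin(jπx/a)·sin(lπx/a) dx = (−1)^(j+l)·4jla³/(π²(j² − l²)²); higher powers the same way via product-to-sum and parts.
State is unnormalized: ∫|Ψ|² dx = 9.1547, and ∫Ψ*·V(x)·Ψ dx = 9.6918, so ⟨V⟩ = 9.6918 / 9.1547.
⟨V⟩ = 1.0587.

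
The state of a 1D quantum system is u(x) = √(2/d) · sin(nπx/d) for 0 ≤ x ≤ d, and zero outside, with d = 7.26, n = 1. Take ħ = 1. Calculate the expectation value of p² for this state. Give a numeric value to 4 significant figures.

p² u = −ħ² d²u/dx²; ⟨p²⟩ = −ħ² ∫ u*·u'' dx.
d/dx sin(nπx/d) = (nπ/d)·cos(nπx/d) and d²/dx² sin(nπx/d) = −(nπ/d)²·sin(nπx/d); on 0 ≤ x ≤ d, ∫sin²(nπx/d) dx = d/2 and ∫sin(nπx/d)·cos(nπx/d) dx = 0.
⟨p²⟩ = 0.18725.

0.1873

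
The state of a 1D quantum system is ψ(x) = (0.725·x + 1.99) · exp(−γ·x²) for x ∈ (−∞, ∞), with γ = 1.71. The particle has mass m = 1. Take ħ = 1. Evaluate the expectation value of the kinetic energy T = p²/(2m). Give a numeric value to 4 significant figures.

0.8876

T = −(ħ²/2m) d²/dx², so ⟨T⟩ = −(ħ²/2m) ∫ ψ*·ψ'' dx / ∫|ψ|² dx; with m = 1.
Expand each integrand as polynomial × e^(−2γx²) and use ∫x^(2j)·e^(−2γx²) dx = (2j−1)!!/(4γ)^j · √(π/(2γ)), odd powers → 0; here √(π/(2γ)) = 0.95843. Differentiate with the product rule, d/dx e^(−γx²) = −2γx·e^(−γx²).
State is unnormalized: ∫|ψ|² dx = 3.8691, and ∫ψ*·(−ħ²/2m · ψ'') dx = 3.4341, so ⟨T⟩ = 3.4341 / 3.8691.
⟨T⟩ = 0.88755.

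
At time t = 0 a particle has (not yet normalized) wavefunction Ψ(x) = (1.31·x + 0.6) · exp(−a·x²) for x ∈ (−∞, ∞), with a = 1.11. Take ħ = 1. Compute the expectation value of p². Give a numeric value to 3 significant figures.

2.26

p² Ψ = −ħ² d²Ψ/dx²; ⟨p²⟩ = −ħ² ∫ Ψ*·Ψ'' dx / ∫|Ψ|² dx.
Expand each integrand as polynomial × e^(−2ax²) and use ∫x^(2j)·e^(−2ax²) dx = (2j−1)!!/(4a)^j · √(π/(2a)), odd powers → 0; here √(π/(2a)) = 1.1896. Differentiate with the product rule, d/dx e^(−ax²) = −2ax·e^(−ax²).
State is unnormalized: ∫|Ψ|² dx = 0.88804, and ∫Ψ*·(−ħ² Ψ'') dx = 2.0065, so ⟨p²⟩ = 2.0065 / 0.88804.
⟨p²⟩ = 2.2594.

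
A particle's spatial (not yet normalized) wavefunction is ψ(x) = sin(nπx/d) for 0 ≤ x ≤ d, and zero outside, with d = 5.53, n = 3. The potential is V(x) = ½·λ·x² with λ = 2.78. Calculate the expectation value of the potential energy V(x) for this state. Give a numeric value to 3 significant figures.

13.9

⟨V⟩ = ∫ V(x)·|ψ|² dx / ∫|ψ|² dx.
With sin²θ = (1 − cos2θ)/2 on 0 ≤ x ≤ d: ∫sin²(nπx/d) dx = d/2, ∫x·sin²(nπx/d) dx = d²/4, ∫x²·sin²(nπx/d) dx = d³·(1/6 − 1/(4n²π²)); higher powers xᵏ the same way, integrating xᵏ·cos(2nπx/d) by parts.
State is unnormalized: ∫|ψ|² dx = 2.7650, and ∫ψ*·V(x)·ψ dx = 38.516, so ⟨V⟩ = 38.516 / 2.7650.
⟨V⟩ = 13.930.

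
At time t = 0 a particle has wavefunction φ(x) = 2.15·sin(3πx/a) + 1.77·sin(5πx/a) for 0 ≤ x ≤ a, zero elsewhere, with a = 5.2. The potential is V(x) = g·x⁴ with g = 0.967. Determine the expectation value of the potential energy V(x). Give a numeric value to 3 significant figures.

191.

⟨V⟩ = ∫ V(x)·|φ|² dx / ∫|φ|² dx.
On 0 ≤ x ≤ a (j ≠ l): ∫sin²(jπx/a) dx = a/2, ∫sin(jπx/a)·sin(lπx/a) dx = 0; diagonal moments ∫x·sin²(jπx/a) dx = a²/4, ∫x²·sin²(jπx/a) dx = a³·(1/6 − 1/(4j²π²)); cross terms ∫x·sin(jπx/a)·sin(lπx/a) dx = 0 for j + l even and −4jla²/(π²(j² − l²)²) for j + l odd, ∫x²·sin(jπx/a)·sin(lπx/a) dx = (−1)^(j+l)·4jla³/(π²(j² − l²)²); higher powers the same way via product-to-sum and parts.
State is unnormalized: ∫|φ|² dx = 20.164, and ∫φ*·V(x)·φ dx = 3848.5, so ⟨V⟩ = 3848.5 / 20.164.
⟨V⟩ = 190.86.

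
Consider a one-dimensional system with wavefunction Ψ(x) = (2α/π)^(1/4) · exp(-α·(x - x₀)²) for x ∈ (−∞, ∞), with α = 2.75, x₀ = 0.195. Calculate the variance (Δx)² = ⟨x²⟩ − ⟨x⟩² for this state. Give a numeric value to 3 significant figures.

Compute ⟨x⟩ and ⟨x²⟩ separately, then (Δx)² = ⟨x²⟩ − ⟨x⟩².
Gaussian moments (u = x − x₀): ∫u^(2j)·e^(−2αu²) du = (2j−1)!!/(4α)^j · √(π/(2α)), odd powers integrate to 0; here √(π/(2α)) = 0.75578.
⟨x⟩ = 0.19500 and ⟨x²⟩ = 0.12893.
(Δx)² = 0.12893 − (0.19500)² = 0.090909.

0.0909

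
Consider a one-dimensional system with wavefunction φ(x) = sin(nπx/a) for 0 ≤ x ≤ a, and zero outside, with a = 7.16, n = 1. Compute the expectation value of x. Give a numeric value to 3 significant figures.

⟨x⟩ = ∫ x·|φ|² dx / ∫|φ|² dx (integrals over the domain).
With sin²θ = (1 − cos2θ)/2 on 0 ≤ x ≤ a: ∫sin²(nπx/a) dx = a/2, ∫x·sin²(nπx/a) dx = a²/4, ∫x²·sin²(nπx/a) dx = a³·(1/6 − 1/(4n²π²)); higher powers xᵏ the same way, integrating xᵏ·cos(2nπx/a) by parts.
State is unnormalized: ∫|φ|² dx = 3.5800, and ∫φ*·x·φ dx = 12.816, so ⟨x⟩ = 12.816 / 3.5800.
⟨x⟩ = 3.5800.

3.58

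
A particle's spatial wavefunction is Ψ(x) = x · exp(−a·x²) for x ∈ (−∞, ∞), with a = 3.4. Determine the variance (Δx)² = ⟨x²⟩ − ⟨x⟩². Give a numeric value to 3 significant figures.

0.221

Compute ⟨x⟩ and ⟨x²⟩ separately, then (Δx)² = ⟨x²⟩ − ⟨x⟩².
Expand each integrand as polynomial × e^(−2ax²) and use ∫x^(2j)·e^(−2ax²) dx = (2j−1)!!/(4a)^j · √(π/(2a)), odd powers → 0; here √(π/(2a)) = 0.67971.
Normalization: ∫|Ψ|² dx = 0.049978.
⟨x⟩ = 0.0000 and ⟨x²⟩ = 0.22059.
(Δx)² = 0.22059 − (0.0000)² = 0.22059.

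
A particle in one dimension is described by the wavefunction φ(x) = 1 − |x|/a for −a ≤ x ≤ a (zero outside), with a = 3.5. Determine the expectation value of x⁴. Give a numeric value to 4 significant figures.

⟨x⁴⟩ = ∫ x⁴·|φ|² dx / ∫|φ|² dx (integrals over the domain).
φ is even, so ∫ over [−a, a] = 2∫₀ᵃ with φ = 1 − x/a there: ∫₀ᵃ (1 − x/a)² dx = a/3, ∫₀ᵃ x²(1 − x/a)² dx = a³/30, ∫₀ᵃ x⁴(1 − x/a)² dx = a⁵/105.
State is unnormalized: ∫|φ|² dx = 2.3333, and ∫φ*·x⁴·φ dx = 10.004, so ⟨x⁴⟩ = 10.004 / 2.3333.
⟨x⁴⟩ = 4.2875.

4.288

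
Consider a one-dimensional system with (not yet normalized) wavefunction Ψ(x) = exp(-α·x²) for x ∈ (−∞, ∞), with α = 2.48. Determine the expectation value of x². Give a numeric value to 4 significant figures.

⟨x²⟩ = ∫ x²·|Ψ|² dx / ∫|Ψ|² dx (integrals over the domain).
Gaussian moments: ∫x^(2j)·e^(−2αx²) dx = (2j−1)!!/(4α)^j · √(π/(2α)), odd powers integrate to 0; here √(π/(2α)) = 0.79586.
State is unnormalized: ∫|Ψ|² dx = 0.79586, and ∫Ψ*·x²·Ψ dx = 0.080227, so ⟨x²⟩ = 0.080227 / 0.79586.
⟨x²⟩ = 0.10081.

0.1008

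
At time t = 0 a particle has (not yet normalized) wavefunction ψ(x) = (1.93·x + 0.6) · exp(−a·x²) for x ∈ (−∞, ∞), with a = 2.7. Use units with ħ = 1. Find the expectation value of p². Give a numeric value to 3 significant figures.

p² ψ = −ħ² d²ψ/dx²; ⟨p²⟩ = −ħ² ∫ ψ*·ψ'' dx / ∫|ψ|² dx.
Expand each integrand as polynomial × e^(−2ax²) and use ∫x^(2j)·e^(−2ax²) dx = (2j−1)!!/(4a)^j · √(π/(2a)), odd powers → 0; here √(π/(2a)) = 0.76274. Differentiate with the product rule, d/dx e^(−ax²) = −2ax·e^(−ax²).
State is unnormalized: ∫|ψ|² dx = 0.53766, and ∫ψ*·(−ħ² ψ'') dx = 2.8722, so ⟨p²⟩ = 2.8722 / 0.53766.
⟨p²⟩ = 5.3422.

5.34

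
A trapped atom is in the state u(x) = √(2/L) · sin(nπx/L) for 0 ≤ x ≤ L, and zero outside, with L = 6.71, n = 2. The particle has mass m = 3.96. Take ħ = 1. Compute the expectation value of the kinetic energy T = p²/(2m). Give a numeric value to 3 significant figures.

0.111

T = −(ħ²/2m) d²/dx², so ⟨T⟩ = −(ħ²/2m) ∫ u*·u'' dx; with m = 3.96.
d/dx sin(nπx/L) = (nπ/L)·cos(nπx/L) and d²/dx² sin(nπx/L) = −(nπ/L)²·sin(nπx/L); on 0 ≤ x ≤ L, ∫sin²(nπx/L) dx = L/2 and ∫sin(nπx/L)·cos(nπx/L) dx = 0.
⟨T⟩ = 0.11071.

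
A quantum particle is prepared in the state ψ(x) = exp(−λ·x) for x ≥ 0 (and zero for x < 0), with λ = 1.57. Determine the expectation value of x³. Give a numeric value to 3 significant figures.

0.194

⟨x³⟩ = ∫ x³·|ψ|² dx / ∫|ψ|² dx (integrals over the domain).
Every integrand reduces to terms xʲ·e^(−2λx) on [0, ∞); use ∫₀^∞ xʲ·e^(−2λx) dx = j!/(2λ)^(j+1).
State is unnormalized: ∫|ψ|² dx = 0.31847, and ∫ψ*·x³·ψ dx = 0.061721, so ⟨x³⟩ = 0.061721 / 0.31847.
⟨x³⟩ = 0.19380.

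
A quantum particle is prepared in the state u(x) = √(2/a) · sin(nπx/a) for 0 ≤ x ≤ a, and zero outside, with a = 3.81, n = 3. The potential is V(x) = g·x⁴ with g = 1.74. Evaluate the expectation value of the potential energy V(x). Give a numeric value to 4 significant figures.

69.27

⟨V⟩ = ∫ V(x)·|u|² dx.
With sin²θ = (1 − cos2θ)/2 on 0 ≤ x ≤ a: ∫sin²(nπx/a) dx = a/2, ∫x·sin²(nπx/a) dx = a²/4, ∫x²·sin²(nπx/a) dx = a³·(1/6 − 1/(4n²π²)); higher powers xᵏ the same way, integrating xᵏ·cos(2nπx/a) by parts.
⟨V⟩ = 69.272.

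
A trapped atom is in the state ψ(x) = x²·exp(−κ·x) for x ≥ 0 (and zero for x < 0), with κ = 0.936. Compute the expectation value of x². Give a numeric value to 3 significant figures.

8.56

⟨x²⟩ = ∫ x²·|ψ|² dx / ∫|ψ|² dx (integrals over the domain).
Every integrand reduces to terms xʲ·e^(−2κx) on [0, ∞); use ∫₀^∞ xʲ·e^(−2κx) dx = j!/(2κ)^(j+1).
State is unnormalized: ∫|ψ|² dx = 1.0440, and ∫ψ*·x²·ψ dx = 8.9370, so ⟨x²⟩ = 8.9370 / 1.0440.
⟨x²⟩ = 8.5607.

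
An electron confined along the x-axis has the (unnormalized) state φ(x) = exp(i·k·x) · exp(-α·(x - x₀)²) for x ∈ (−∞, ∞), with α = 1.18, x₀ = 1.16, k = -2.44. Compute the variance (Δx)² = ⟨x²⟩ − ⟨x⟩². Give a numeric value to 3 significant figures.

0.212

Compute ⟨x⟩ and ⟨x²⟩ separately, then (Δx)² = ⟨x²⟩ − ⟨x⟩².
Gaussian moments (u = x − x₀): ∫u^(2j)·e^(−2αu²) du = (2j−1)!!/(4α)^j · √(π/(2α)), odd powers integrate to 0; here √(π/(2α)) = 1.1538.
Normalization: ∫|φ|² dx = 1.1538.
⟨x⟩ = 1.1600 and ⟨x²⟩ = 1.5575.
(Δx)² = 1.5575 − (1.1600)² = 0.21186.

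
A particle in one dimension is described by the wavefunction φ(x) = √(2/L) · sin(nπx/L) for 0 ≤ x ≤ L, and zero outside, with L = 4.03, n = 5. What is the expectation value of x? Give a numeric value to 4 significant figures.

⟨x⟩ = ∫ x·|φ|² dx (integrals over the domain).
With sin²θ = (1 − cos2θ)/2 on 0 ≤ x ≤ L: ∫sin²(nπx/L) dx = L/2, ∫x·sin²(nπx/L) dx = L²/4, ∫x²·sin²(nπx/L) dx = L³·(1/6 − 1/(4n²π²)); higher powers xᵏ the same way, integrating xᵏ·cos(2nπx/L) by parts.
⟨x⟩ = 2.0150.

2.015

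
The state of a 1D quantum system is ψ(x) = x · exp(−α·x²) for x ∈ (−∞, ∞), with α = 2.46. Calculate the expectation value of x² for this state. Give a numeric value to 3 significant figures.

0.305

⟨x²⟩ = ∫ x²·|ψ|² dx / ∫|ψ|² dx (integrals over the domain).
Expand each integrand as polynomial × e^(−2αx²) and use ∫x^(2j)·e^(−2αx²) dx = (2j−1)!!/(4α)^j · √(π/(2α)), odd powers → 0; here √(π/(2α)) = 0.79908.
State is unnormalized: ∫|ψ|² dx = 0.081208, and ∫ψ*·x²·ψ dx = 0.024758, so ⟨x²⟩ = 0.024758 / 0.081208.
⟨x²⟩ = 0.30488.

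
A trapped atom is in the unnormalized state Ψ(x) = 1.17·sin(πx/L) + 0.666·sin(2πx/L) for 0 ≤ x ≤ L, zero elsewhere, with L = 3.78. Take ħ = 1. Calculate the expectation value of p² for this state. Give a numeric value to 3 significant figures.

1.20

p² Ψ = −ħ² d²Ψ/dx²; ⟨p²⟩ = −ħ² ∫ Ψ*·Ψ'' dx / ∫|Ψ|² dx.
d²/dx² sin(jπx/L) = −(jπ/L)²·sin(jπx/L); on 0 ≤ x ≤ L, ∫sin²(jπx/L) dx = L/2 and ∫sin(jπx/L)·sin(lπx/L) dx = 0 for j ≠ l, so only diagonal terms survive in ∫|Ψ|² and ∫Ψ·Ψ″; ∫Ψ·Ψ′ dx = [Ψ²/2] between the walls = 0.
State is unnormalized: ∫|Ψ|² dx = 3.4255, and ∫Ψ*·(−ħ² Ψ'') dx = 4.1034, so ⟨p²⟩ = 4.1034 / 3.4255.
⟨p²⟩ = 1.1979.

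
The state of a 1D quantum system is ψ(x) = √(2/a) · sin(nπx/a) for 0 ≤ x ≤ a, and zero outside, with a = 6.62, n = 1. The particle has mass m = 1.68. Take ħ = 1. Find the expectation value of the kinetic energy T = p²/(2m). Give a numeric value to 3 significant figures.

0.0670

T = −(ħ²/2m) d²/dx², so ⟨T⟩ = −(ħ²/2m) ∫ ψ*·ψ'' dx; with m = 1.68.
d/dx sin(nπx/a) = (nπ/a)·cos(nπx/a) and d²/dx² sin(nπx/a) = −(nπ/a)²·sin(nπx/a); on 0 ≤ x ≤ a, ∫sin²(nπx/a) dx = a/2 and ∫sin(nπx/a)·cos(nπx/a) dx = 0.
⟨T⟩ = 0.067026.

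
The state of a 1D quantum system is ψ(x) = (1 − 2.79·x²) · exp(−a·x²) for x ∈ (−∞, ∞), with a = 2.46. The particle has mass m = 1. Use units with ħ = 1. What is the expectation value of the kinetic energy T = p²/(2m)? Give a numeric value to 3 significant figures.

3.89

T = −(ħ²/2m) d²/dx², so ⟨T⟩ = −(ħ²/2m) ∫ ψ*·ψ'' dx / ∫|ψ|² dx; with m = 1.
Expand each integrand as polynomial × e^(−2ax²) and use ∫x^(2j)·e^(−2ax²) dx = (2j−1)!!/(4a)^j · √(π/(2a)), odd powers → 0; here √(π/(2a)) = 0.79908. Differentiate with the product rule, d/dx e^(−ax²) = −2ax·e^(−ax²).
State is unnormalized: ∫|ψ|² dx = 0.53867, and ∫ψ*·(−ħ²/2m · ψ'') dx = 2.0933, so ⟨T⟩ = 2.0933 / 0.53867.
⟨T⟩ = 3.8862.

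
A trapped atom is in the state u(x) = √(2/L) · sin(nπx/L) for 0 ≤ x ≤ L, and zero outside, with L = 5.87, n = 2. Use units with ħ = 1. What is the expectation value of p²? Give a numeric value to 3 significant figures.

p² u = −ħ² d²u/dx²; ⟨p²⟩ = −ħ² ∫ u*·u'' dx.
d/dx sin(nπx/L) = (nπ/L)·cos(nπx/L) and d²/dx² sin(nπx/L) = −(nπ/L)²·sin(nπx/L); on 0 ≤ x ≤ L, ∫sin²(nπx/L) dx = L/2 and ∫sin(nπx/L)·cos(nπx/L) dx = 0.
⟨p²⟩ = 1.1457.

1.15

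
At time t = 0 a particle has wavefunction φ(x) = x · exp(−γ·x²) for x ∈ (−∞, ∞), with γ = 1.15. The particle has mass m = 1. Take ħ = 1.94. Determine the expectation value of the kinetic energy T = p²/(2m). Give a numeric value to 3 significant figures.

6.49

T = −(ħ²/2m) d²/dx², so ⟨T⟩ = −(ħ²/2m) ∫ φ*·φ'' dx / ∫|φ|² dx; with m = 1.
Expand each integrand as polynomial × e^(−2γx²) and use ∫x^(2j)·e^(−2γx²) dx = (2j−1)!!/(4γ)^j · √(π/(2γ)), odd powers → 0; here √(π/(2γ)) = 1.1687. Differentiate with the product rule, d/dx e^(−γx²) = −2γx·e^(−γx²).
State is unnormalized: ∫|φ|² dx = 0.25407, and ∫φ*·(−ħ²/2m · φ'') dx = 1.6495, so ⟨T⟩ = 1.6495 / 0.25407.
⟨T⟩ = 6.4922.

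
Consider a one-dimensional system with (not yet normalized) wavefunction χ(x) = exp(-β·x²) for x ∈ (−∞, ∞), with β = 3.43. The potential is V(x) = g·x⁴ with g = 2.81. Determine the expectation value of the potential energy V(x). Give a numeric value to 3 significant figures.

⟨V⟩ = ∫ V(x)·|χ|² dx / ∫|χ|² dx.
Gaussian moments: ∫x^(2j)·e^(−2βx²) dx = (2j−1)!!/(4β)^j · √(π/(2β)), odd powers integrate to 0; here √(π/(2β)) = 0.67673.
State is unnormalized: ∫|χ|² dx = 0.67673, and ∫χ*·V(x)·χ dx = 0.030306, so ⟨V⟩ = 0.030306 / 0.67673.
⟨V⟩ = 0.044784.

0.0448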